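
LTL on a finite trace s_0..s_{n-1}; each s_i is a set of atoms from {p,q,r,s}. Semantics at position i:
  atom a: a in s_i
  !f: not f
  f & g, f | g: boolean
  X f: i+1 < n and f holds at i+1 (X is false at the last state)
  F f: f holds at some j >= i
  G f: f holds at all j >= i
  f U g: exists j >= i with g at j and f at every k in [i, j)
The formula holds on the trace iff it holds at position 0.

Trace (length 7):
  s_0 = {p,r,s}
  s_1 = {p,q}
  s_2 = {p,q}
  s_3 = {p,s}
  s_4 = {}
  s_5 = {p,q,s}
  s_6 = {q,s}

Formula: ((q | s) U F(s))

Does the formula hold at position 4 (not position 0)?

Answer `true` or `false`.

Answer: true

Derivation:
s_0={p,r,s}: ((q | s) U F(s))=True (q | s)=True q=False s=True F(s)=True
s_1={p,q}: ((q | s) U F(s))=True (q | s)=True q=True s=False F(s)=True
s_2={p,q}: ((q | s) U F(s))=True (q | s)=True q=True s=False F(s)=True
s_3={p,s}: ((q | s) U F(s))=True (q | s)=True q=False s=True F(s)=True
s_4={}: ((q | s) U F(s))=True (q | s)=False q=False s=False F(s)=True
s_5={p,q,s}: ((q | s) U F(s))=True (q | s)=True q=True s=True F(s)=True
s_6={q,s}: ((q | s) U F(s))=True (q | s)=True q=True s=True F(s)=True
Evaluating at position 4: result = True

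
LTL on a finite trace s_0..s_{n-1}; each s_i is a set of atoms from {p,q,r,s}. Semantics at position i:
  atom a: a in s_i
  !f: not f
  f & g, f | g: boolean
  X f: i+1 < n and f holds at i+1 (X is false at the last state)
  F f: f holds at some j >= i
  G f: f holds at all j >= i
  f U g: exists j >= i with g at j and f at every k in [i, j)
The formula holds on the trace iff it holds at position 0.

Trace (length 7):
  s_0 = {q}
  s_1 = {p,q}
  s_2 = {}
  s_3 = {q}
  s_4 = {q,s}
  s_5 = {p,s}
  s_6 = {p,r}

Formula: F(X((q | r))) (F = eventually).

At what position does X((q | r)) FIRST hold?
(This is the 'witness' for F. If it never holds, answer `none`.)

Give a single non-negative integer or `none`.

Answer: 0

Derivation:
s_0={q}: X((q | r))=True (q | r)=True q=True r=False
s_1={p,q}: X((q | r))=False (q | r)=True q=True r=False
s_2={}: X((q | r))=True (q | r)=False q=False r=False
s_3={q}: X((q | r))=True (q | r)=True q=True r=False
s_4={q,s}: X((q | r))=False (q | r)=True q=True r=False
s_5={p,s}: X((q | r))=True (q | r)=False q=False r=False
s_6={p,r}: X((q | r))=False (q | r)=True q=False r=True
F(X((q | r))) holds; first witness at position 0.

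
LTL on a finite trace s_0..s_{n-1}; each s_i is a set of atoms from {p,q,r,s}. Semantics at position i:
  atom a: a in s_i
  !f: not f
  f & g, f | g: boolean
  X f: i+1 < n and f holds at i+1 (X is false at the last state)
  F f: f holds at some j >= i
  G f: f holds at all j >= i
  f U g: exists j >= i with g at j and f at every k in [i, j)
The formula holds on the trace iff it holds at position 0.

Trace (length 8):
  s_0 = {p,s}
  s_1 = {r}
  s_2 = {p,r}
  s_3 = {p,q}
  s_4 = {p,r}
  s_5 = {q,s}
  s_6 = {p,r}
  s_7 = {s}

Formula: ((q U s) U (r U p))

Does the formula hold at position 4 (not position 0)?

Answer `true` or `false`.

s_0={p,s}: ((q U s) U (r U p))=True (q U s)=True q=False s=True (r U p)=True r=False p=True
s_1={r}: ((q U s) U (r U p))=True (q U s)=False q=False s=False (r U p)=True r=True p=False
s_2={p,r}: ((q U s) U (r U p))=True (q U s)=False q=False s=False (r U p)=True r=True p=True
s_3={p,q}: ((q U s) U (r U p))=True (q U s)=False q=True s=False (r U p)=True r=False p=True
s_4={p,r}: ((q U s) U (r U p))=True (q U s)=False q=False s=False (r U p)=True r=True p=True
s_5={q,s}: ((q U s) U (r U p))=True (q U s)=True q=True s=True (r U p)=False r=False p=False
s_6={p,r}: ((q U s) U (r U p))=True (q U s)=False q=False s=False (r U p)=True r=True p=True
s_7={s}: ((q U s) U (r U p))=False (q U s)=True q=False s=True (r U p)=False r=False p=False
Evaluating at position 4: result = True

Answer: true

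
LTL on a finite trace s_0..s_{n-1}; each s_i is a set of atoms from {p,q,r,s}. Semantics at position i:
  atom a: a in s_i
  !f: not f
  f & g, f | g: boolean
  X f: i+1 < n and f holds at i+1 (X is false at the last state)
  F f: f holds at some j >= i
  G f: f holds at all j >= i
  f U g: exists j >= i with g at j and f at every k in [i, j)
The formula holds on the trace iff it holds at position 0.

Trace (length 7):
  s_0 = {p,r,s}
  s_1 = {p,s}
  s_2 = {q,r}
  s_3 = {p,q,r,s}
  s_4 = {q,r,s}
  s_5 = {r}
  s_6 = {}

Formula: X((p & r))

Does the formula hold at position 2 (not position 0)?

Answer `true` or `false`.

Answer: true

Derivation:
s_0={p,r,s}: X((p & r))=False (p & r)=True p=True r=True
s_1={p,s}: X((p & r))=False (p & r)=False p=True r=False
s_2={q,r}: X((p & r))=True (p & r)=False p=False r=True
s_3={p,q,r,s}: X((p & r))=False (p & r)=True p=True r=True
s_4={q,r,s}: X((p & r))=False (p & r)=False p=False r=True
s_5={r}: X((p & r))=False (p & r)=False p=False r=True
s_6={}: X((p & r))=False (p & r)=False p=False r=False
Evaluating at position 2: result = True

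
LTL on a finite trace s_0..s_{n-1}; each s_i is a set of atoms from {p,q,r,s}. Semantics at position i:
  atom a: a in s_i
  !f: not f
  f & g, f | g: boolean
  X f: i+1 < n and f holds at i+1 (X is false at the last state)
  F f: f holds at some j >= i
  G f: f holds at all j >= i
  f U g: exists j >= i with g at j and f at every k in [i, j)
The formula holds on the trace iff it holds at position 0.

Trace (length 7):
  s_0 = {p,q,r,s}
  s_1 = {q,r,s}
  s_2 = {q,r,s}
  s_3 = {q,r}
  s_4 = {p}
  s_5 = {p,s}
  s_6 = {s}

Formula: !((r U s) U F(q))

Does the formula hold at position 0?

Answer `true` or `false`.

Answer: false

Derivation:
s_0={p,q,r,s}: !((r U s) U F(q))=False ((r U s) U F(q))=True (r U s)=True r=True s=True F(q)=True q=True
s_1={q,r,s}: !((r U s) U F(q))=False ((r U s) U F(q))=True (r U s)=True r=True s=True F(q)=True q=True
s_2={q,r,s}: !((r U s) U F(q))=False ((r U s) U F(q))=True (r U s)=True r=True s=True F(q)=True q=True
s_3={q,r}: !((r U s) U F(q))=False ((r U s) U F(q))=True (r U s)=False r=True s=False F(q)=True q=True
s_4={p}: !((r U s) U F(q))=True ((r U s) U F(q))=False (r U s)=False r=False s=False F(q)=False q=False
s_5={p,s}: !((r U s) U F(q))=True ((r U s) U F(q))=False (r U s)=True r=False s=True F(q)=False q=False
s_6={s}: !((r U s) U F(q))=True ((r U s) U F(q))=False (r U s)=True r=False s=True F(q)=False q=False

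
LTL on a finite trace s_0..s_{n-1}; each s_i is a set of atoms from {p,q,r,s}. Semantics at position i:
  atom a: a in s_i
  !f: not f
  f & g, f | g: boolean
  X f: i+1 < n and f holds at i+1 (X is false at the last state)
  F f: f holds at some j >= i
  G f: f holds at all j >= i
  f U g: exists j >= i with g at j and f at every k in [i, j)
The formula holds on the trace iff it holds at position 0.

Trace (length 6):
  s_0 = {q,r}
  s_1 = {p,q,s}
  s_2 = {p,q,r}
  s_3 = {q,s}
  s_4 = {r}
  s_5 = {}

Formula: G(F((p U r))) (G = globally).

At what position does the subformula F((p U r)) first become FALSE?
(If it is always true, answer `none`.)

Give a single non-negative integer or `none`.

Answer: 5

Derivation:
s_0={q,r}: F((p U r))=True (p U r)=True p=False r=True
s_1={p,q,s}: F((p U r))=True (p U r)=True p=True r=False
s_2={p,q,r}: F((p U r))=True (p U r)=True p=True r=True
s_3={q,s}: F((p U r))=True (p U r)=False p=False r=False
s_4={r}: F((p U r))=True (p U r)=True p=False r=True
s_5={}: F((p U r))=False (p U r)=False p=False r=False
G(F((p U r))) holds globally = False
First violation at position 5.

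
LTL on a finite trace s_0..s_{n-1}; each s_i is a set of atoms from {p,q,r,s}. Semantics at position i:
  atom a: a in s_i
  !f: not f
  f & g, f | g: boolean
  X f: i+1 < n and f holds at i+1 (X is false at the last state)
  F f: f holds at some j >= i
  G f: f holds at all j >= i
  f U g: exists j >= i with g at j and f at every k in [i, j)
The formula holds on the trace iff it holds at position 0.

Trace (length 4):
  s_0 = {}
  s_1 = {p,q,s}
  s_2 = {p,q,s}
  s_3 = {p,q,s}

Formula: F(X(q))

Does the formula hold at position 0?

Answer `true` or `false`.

Answer: true

Derivation:
s_0={}: F(X(q))=True X(q)=True q=False
s_1={p,q,s}: F(X(q))=True X(q)=True q=True
s_2={p,q,s}: F(X(q))=True X(q)=True q=True
s_3={p,q,s}: F(X(q))=False X(q)=False q=True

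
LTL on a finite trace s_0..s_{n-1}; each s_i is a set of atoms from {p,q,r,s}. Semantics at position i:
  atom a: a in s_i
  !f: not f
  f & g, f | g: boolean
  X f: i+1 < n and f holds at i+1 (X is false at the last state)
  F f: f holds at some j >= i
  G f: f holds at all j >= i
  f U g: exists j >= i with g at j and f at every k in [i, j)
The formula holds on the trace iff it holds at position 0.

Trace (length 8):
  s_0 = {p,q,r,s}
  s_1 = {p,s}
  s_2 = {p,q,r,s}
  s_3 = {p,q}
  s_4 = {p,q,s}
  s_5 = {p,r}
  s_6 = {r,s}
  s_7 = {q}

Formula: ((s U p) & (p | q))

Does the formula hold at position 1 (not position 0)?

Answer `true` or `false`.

Answer: true

Derivation:
s_0={p,q,r,s}: ((s U p) & (p | q))=True (s U p)=True s=True p=True (p | q)=True q=True
s_1={p,s}: ((s U p) & (p | q))=True (s U p)=True s=True p=True (p | q)=True q=False
s_2={p,q,r,s}: ((s U p) & (p | q))=True (s U p)=True s=True p=True (p | q)=True q=True
s_3={p,q}: ((s U p) & (p | q))=True (s U p)=True s=False p=True (p | q)=True q=True
s_4={p,q,s}: ((s U p) & (p | q))=True (s U p)=True s=True p=True (p | q)=True q=True
s_5={p,r}: ((s U p) & (p | q))=True (s U p)=True s=False p=True (p | q)=True q=False
s_6={r,s}: ((s U p) & (p | q))=False (s U p)=False s=True p=False (p | q)=False q=False
s_7={q}: ((s U p) & (p | q))=False (s U p)=False s=False p=False (p | q)=True q=True
Evaluating at position 1: result = True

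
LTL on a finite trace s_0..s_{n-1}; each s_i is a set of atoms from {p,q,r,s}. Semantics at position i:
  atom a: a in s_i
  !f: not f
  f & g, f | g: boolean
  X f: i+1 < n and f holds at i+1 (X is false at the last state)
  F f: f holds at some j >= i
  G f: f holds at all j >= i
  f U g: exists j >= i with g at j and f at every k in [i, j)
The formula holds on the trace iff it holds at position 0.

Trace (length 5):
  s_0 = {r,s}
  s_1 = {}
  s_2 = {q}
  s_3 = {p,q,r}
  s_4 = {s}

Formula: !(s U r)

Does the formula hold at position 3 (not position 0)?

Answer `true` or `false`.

s_0={r,s}: !(s U r)=False (s U r)=True s=True r=True
s_1={}: !(s U r)=True (s U r)=False s=False r=False
s_2={q}: !(s U r)=True (s U r)=False s=False r=False
s_3={p,q,r}: !(s U r)=False (s U r)=True s=False r=True
s_4={s}: !(s U r)=True (s U r)=False s=True r=False
Evaluating at position 3: result = False

Answer: false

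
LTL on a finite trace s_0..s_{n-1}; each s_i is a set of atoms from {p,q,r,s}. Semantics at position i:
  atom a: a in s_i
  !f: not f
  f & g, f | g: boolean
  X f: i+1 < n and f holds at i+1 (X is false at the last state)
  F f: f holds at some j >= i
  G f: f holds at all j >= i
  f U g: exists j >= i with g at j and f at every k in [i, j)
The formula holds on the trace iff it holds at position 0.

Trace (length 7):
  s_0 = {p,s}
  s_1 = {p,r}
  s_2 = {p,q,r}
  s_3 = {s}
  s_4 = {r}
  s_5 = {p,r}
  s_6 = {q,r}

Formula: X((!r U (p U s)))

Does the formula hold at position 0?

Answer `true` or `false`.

Answer: true

Derivation:
s_0={p,s}: X((!r U (p U s)))=True (!r U (p U s))=True !r=True r=False (p U s)=True p=True s=True
s_1={p,r}: X((!r U (p U s)))=True (!r U (p U s))=True !r=False r=True (p U s)=True p=True s=False
s_2={p,q,r}: X((!r U (p U s)))=True (!r U (p U s))=True !r=False r=True (p U s)=True p=True s=False
s_3={s}: X((!r U (p U s)))=False (!r U (p U s))=True !r=True r=False (p U s)=True p=False s=True
s_4={r}: X((!r U (p U s)))=False (!r U (p U s))=False !r=False r=True (p U s)=False p=False s=False
s_5={p,r}: X((!r U (p U s)))=False (!r U (p U s))=False !r=False r=True (p U s)=False p=True s=False
s_6={q,r}: X((!r U (p U s)))=False (!r U (p U s))=False !r=False r=True (p U s)=False p=False s=False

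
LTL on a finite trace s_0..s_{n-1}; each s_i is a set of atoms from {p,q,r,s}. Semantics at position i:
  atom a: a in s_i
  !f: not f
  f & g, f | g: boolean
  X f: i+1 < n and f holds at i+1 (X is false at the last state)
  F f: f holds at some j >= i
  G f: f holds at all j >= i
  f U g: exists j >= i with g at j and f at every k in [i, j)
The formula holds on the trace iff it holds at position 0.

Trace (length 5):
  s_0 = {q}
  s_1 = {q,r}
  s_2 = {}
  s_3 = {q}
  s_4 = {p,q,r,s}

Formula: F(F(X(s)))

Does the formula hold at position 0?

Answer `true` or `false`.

s_0={q}: F(F(X(s)))=True F(X(s))=True X(s)=False s=False
s_1={q,r}: F(F(X(s)))=True F(X(s))=True X(s)=False s=False
s_2={}: F(F(X(s)))=True F(X(s))=True X(s)=False s=False
s_3={q}: F(F(X(s)))=True F(X(s))=True X(s)=True s=False
s_4={p,q,r,s}: F(F(X(s)))=False F(X(s))=False X(s)=False s=True

Answer: true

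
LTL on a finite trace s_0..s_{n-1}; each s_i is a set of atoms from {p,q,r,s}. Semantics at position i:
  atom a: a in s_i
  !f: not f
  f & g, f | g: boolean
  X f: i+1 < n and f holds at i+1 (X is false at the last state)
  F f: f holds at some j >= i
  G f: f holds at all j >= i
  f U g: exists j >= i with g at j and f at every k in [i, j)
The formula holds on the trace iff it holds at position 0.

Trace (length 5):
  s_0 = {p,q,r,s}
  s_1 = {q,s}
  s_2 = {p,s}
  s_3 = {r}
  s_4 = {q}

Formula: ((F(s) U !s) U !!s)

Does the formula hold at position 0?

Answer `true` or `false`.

Answer: true

Derivation:
s_0={p,q,r,s}: ((F(s) U !s) U !!s)=True (F(s) U !s)=True F(s)=True s=True !s=False !!s=True
s_1={q,s}: ((F(s) U !s) U !!s)=True (F(s) U !s)=True F(s)=True s=True !s=False !!s=True
s_2={p,s}: ((F(s) U !s) U !!s)=True (F(s) U !s)=True F(s)=True s=True !s=False !!s=True
s_3={r}: ((F(s) U !s) U !!s)=False (F(s) U !s)=True F(s)=False s=False !s=True !!s=False
s_4={q}: ((F(s) U !s) U !!s)=False (F(s) U !s)=True F(s)=False s=False !s=True !!s=False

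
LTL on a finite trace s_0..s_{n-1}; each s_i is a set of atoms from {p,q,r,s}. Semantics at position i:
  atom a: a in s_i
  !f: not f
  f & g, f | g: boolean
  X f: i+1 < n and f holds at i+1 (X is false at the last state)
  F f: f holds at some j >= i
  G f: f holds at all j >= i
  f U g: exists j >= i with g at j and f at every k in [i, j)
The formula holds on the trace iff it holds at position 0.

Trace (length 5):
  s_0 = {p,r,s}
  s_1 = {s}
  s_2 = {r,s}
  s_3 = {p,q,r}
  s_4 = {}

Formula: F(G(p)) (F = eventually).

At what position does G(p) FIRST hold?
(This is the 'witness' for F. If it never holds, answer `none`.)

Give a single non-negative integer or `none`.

s_0={p,r,s}: G(p)=False p=True
s_1={s}: G(p)=False p=False
s_2={r,s}: G(p)=False p=False
s_3={p,q,r}: G(p)=False p=True
s_4={}: G(p)=False p=False
F(G(p)) does not hold (no witness exists).

Answer: none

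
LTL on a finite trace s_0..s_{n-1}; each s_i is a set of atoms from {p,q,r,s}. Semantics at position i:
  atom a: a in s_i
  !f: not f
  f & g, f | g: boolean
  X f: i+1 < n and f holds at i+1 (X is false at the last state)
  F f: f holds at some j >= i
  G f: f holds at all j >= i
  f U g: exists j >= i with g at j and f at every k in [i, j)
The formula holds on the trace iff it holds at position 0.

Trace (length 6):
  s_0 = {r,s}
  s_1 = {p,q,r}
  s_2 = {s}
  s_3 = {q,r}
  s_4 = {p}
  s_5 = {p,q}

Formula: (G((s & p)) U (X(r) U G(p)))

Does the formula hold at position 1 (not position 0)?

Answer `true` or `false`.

Answer: false

Derivation:
s_0={r,s}: (G((s & p)) U (X(r) U G(p)))=False G((s & p))=False (s & p)=False s=True p=False (X(r) U G(p))=False X(r)=True r=True G(p)=False
s_1={p,q,r}: (G((s & p)) U (X(r) U G(p)))=False G((s & p))=False (s & p)=False s=False p=True (X(r) U G(p))=False X(r)=False r=True G(p)=False
s_2={s}: (G((s & p)) U (X(r) U G(p)))=False G((s & p))=False (s & p)=False s=True p=False (X(r) U G(p))=False X(r)=True r=False G(p)=False
s_3={q,r}: (G((s & p)) U (X(r) U G(p)))=False G((s & p))=False (s & p)=False s=False p=False (X(r) U G(p))=False X(r)=False r=True G(p)=False
s_4={p}: (G((s & p)) U (X(r) U G(p)))=True G((s & p))=False (s & p)=False s=False p=True (X(r) U G(p))=True X(r)=False r=False G(p)=True
s_5={p,q}: (G((s & p)) U (X(r) U G(p)))=True G((s & p))=False (s & p)=False s=False p=True (X(r) U G(p))=True X(r)=False r=False G(p)=True
Evaluating at position 1: result = False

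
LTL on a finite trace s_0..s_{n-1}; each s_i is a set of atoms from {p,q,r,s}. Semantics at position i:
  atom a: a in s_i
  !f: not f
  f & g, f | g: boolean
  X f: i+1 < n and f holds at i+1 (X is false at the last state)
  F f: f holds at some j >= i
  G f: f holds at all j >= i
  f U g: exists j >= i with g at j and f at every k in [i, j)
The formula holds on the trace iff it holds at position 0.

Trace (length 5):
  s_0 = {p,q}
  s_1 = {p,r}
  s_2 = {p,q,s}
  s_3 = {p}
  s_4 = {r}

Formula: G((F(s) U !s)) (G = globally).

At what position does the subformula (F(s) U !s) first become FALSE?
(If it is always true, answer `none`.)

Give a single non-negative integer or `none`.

Answer: none

Derivation:
s_0={p,q}: (F(s) U !s)=True F(s)=True s=False !s=True
s_1={p,r}: (F(s) U !s)=True F(s)=True s=False !s=True
s_2={p,q,s}: (F(s) U !s)=True F(s)=True s=True !s=False
s_3={p}: (F(s) U !s)=True F(s)=False s=False !s=True
s_4={r}: (F(s) U !s)=True F(s)=False s=False !s=True
G((F(s) U !s)) holds globally = True
No violation — formula holds at every position.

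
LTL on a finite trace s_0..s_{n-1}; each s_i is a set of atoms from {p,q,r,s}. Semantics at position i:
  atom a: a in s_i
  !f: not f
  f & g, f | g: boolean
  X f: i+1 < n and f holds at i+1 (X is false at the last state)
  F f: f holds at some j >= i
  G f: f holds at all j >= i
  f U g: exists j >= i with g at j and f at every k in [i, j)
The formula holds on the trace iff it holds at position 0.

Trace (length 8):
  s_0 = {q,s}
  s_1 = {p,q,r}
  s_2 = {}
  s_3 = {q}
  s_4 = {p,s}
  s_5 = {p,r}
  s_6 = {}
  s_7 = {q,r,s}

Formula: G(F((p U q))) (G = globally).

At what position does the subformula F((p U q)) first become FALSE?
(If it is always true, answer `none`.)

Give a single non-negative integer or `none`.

Answer: none

Derivation:
s_0={q,s}: F((p U q))=True (p U q)=True p=False q=True
s_1={p,q,r}: F((p U q))=True (p U q)=True p=True q=True
s_2={}: F((p U q))=True (p U q)=False p=False q=False
s_3={q}: F((p U q))=True (p U q)=True p=False q=True
s_4={p,s}: F((p U q))=True (p U q)=False p=True q=False
s_5={p,r}: F((p U q))=True (p U q)=False p=True q=False
s_6={}: F((p U q))=True (p U q)=False p=False q=False
s_7={q,r,s}: F((p U q))=True (p U q)=True p=False q=True
G(F((p U q))) holds globally = True
No violation — formula holds at every position.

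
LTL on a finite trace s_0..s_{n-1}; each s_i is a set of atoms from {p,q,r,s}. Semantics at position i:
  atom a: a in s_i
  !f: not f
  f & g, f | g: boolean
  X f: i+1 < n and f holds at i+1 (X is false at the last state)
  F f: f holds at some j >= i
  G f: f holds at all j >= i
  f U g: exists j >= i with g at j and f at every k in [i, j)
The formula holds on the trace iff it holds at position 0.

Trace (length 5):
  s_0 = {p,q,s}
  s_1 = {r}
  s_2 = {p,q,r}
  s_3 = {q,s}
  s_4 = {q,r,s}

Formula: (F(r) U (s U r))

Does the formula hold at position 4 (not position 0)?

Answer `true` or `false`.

s_0={p,q,s}: (F(r) U (s U r))=True F(r)=True r=False (s U r)=True s=True
s_1={r}: (F(r) U (s U r))=True F(r)=True r=True (s U r)=True s=False
s_2={p,q,r}: (F(r) U (s U r))=True F(r)=True r=True (s U r)=True s=False
s_3={q,s}: (F(r) U (s U r))=True F(r)=True r=False (s U r)=True s=True
s_4={q,r,s}: (F(r) U (s U r))=True F(r)=True r=True (s U r)=True s=True
Evaluating at position 4: result = True

Answer: true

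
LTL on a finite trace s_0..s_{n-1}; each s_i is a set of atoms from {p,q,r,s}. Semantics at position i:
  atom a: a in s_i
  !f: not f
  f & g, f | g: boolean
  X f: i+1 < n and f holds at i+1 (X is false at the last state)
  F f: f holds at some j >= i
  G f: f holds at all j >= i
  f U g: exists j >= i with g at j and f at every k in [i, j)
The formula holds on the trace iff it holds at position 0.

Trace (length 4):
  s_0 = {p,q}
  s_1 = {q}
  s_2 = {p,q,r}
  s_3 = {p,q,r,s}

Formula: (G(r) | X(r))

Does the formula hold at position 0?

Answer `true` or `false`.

Answer: false

Derivation:
s_0={p,q}: (G(r) | X(r))=False G(r)=False r=False X(r)=False
s_1={q}: (G(r) | X(r))=True G(r)=False r=False X(r)=True
s_2={p,q,r}: (G(r) | X(r))=True G(r)=True r=True X(r)=True
s_3={p,q,r,s}: (G(r) | X(r))=True G(r)=True r=True X(r)=False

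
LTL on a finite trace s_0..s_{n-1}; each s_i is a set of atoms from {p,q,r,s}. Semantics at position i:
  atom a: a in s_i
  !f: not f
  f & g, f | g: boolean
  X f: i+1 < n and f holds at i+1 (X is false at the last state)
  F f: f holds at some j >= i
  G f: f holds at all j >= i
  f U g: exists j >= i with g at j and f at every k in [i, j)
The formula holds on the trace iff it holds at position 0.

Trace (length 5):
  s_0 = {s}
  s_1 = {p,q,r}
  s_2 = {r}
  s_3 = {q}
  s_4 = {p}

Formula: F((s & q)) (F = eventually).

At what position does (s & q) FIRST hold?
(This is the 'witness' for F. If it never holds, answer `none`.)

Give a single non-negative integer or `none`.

s_0={s}: (s & q)=False s=True q=False
s_1={p,q,r}: (s & q)=False s=False q=True
s_2={r}: (s & q)=False s=False q=False
s_3={q}: (s & q)=False s=False q=True
s_4={p}: (s & q)=False s=False q=False
F((s & q)) does not hold (no witness exists).

Answer: none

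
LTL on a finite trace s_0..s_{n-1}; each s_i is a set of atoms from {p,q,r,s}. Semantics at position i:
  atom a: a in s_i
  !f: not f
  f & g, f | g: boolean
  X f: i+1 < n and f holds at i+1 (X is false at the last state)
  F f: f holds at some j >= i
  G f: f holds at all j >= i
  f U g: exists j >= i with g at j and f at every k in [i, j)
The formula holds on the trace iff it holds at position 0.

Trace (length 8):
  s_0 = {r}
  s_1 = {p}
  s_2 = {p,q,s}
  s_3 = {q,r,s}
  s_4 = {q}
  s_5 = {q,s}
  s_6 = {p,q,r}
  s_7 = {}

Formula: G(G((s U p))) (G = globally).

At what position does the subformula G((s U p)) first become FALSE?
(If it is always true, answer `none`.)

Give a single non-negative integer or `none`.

Answer: 0

Derivation:
s_0={r}: G((s U p))=False (s U p)=False s=False p=False
s_1={p}: G((s U p))=False (s U p)=True s=False p=True
s_2={p,q,s}: G((s U p))=False (s U p)=True s=True p=True
s_3={q,r,s}: G((s U p))=False (s U p)=False s=True p=False
s_4={q}: G((s U p))=False (s U p)=False s=False p=False
s_5={q,s}: G((s U p))=False (s U p)=True s=True p=False
s_6={p,q,r}: G((s U p))=False (s U p)=True s=False p=True
s_7={}: G((s U p))=False (s U p)=False s=False p=False
G(G((s U p))) holds globally = False
First violation at position 0.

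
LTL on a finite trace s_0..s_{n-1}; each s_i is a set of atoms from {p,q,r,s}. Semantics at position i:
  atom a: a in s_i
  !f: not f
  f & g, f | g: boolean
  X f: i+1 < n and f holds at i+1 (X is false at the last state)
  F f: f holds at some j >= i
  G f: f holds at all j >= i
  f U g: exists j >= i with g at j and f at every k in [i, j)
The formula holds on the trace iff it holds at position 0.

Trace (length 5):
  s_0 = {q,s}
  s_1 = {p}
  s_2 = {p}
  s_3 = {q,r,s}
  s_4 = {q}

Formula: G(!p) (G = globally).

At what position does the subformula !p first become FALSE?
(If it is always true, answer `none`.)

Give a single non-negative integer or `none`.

s_0={q,s}: !p=True p=False
s_1={p}: !p=False p=True
s_2={p}: !p=False p=True
s_3={q,r,s}: !p=True p=False
s_4={q}: !p=True p=False
G(!p) holds globally = False
First violation at position 1.

Answer: 1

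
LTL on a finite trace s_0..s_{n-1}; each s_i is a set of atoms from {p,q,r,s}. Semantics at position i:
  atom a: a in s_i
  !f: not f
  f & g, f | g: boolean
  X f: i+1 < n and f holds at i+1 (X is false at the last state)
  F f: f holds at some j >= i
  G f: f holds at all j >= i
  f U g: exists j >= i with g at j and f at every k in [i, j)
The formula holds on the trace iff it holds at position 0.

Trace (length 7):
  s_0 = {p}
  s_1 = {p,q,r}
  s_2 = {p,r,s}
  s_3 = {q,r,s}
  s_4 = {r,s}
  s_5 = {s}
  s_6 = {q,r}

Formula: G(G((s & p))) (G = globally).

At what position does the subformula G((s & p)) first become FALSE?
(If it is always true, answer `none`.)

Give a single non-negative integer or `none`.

s_0={p}: G((s & p))=False (s & p)=False s=False p=True
s_1={p,q,r}: G((s & p))=False (s & p)=False s=False p=True
s_2={p,r,s}: G((s & p))=False (s & p)=True s=True p=True
s_3={q,r,s}: G((s & p))=False (s & p)=False s=True p=False
s_4={r,s}: G((s & p))=False (s & p)=False s=True p=False
s_5={s}: G((s & p))=False (s & p)=False s=True p=False
s_6={q,r}: G((s & p))=False (s & p)=False s=False p=False
G(G((s & p))) holds globally = False
First violation at position 0.

Answer: 0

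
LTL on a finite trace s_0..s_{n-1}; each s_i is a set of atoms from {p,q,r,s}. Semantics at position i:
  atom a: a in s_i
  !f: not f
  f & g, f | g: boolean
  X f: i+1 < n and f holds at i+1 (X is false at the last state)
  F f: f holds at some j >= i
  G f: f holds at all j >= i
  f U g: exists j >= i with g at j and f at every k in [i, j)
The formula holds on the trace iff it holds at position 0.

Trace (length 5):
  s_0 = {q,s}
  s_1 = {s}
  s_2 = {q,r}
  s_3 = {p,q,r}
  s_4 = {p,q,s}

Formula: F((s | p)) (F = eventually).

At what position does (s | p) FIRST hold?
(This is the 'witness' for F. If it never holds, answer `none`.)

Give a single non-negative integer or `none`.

s_0={q,s}: (s | p)=True s=True p=False
s_1={s}: (s | p)=True s=True p=False
s_2={q,r}: (s | p)=False s=False p=False
s_3={p,q,r}: (s | p)=True s=False p=True
s_4={p,q,s}: (s | p)=True s=True p=True
F((s | p)) holds; first witness at position 0.

Answer: 0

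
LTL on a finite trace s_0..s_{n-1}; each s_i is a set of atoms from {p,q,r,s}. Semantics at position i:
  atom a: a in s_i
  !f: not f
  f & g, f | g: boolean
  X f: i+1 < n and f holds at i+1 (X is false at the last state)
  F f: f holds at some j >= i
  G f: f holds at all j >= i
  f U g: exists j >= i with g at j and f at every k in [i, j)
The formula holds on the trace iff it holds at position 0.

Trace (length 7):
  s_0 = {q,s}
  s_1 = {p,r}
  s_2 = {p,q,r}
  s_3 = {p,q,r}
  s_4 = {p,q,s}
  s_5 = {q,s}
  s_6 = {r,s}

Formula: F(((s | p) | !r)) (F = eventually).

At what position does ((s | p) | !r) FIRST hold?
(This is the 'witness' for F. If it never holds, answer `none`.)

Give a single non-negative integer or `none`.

Answer: 0

Derivation:
s_0={q,s}: ((s | p) | !r)=True (s | p)=True s=True p=False !r=True r=False
s_1={p,r}: ((s | p) | !r)=True (s | p)=True s=False p=True !r=False r=True
s_2={p,q,r}: ((s | p) | !r)=True (s | p)=True s=False p=True !r=False r=True
s_3={p,q,r}: ((s | p) | !r)=True (s | p)=True s=False p=True !r=False r=True
s_4={p,q,s}: ((s | p) | !r)=True (s | p)=True s=True p=True !r=True r=False
s_5={q,s}: ((s | p) | !r)=True (s | p)=True s=True p=False !r=True r=False
s_6={r,s}: ((s | p) | !r)=True (s | p)=True s=True p=False !r=False r=True
F(((s | p) | !r)) holds; first witness at position 0.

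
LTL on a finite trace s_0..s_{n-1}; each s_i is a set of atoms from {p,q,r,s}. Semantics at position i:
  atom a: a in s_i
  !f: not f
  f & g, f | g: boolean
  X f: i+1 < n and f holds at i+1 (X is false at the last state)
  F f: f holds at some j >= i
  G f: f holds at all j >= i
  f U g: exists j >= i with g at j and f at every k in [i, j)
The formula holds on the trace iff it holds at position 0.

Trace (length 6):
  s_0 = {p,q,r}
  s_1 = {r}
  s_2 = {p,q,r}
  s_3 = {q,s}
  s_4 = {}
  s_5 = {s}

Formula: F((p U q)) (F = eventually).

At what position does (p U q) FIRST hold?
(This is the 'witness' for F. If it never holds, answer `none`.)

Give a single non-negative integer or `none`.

s_0={p,q,r}: (p U q)=True p=True q=True
s_1={r}: (p U q)=False p=False q=False
s_2={p,q,r}: (p U q)=True p=True q=True
s_3={q,s}: (p U q)=True p=False q=True
s_4={}: (p U q)=False p=False q=False
s_5={s}: (p U q)=False p=False q=False
F((p U q)) holds; first witness at position 0.

Answer: 0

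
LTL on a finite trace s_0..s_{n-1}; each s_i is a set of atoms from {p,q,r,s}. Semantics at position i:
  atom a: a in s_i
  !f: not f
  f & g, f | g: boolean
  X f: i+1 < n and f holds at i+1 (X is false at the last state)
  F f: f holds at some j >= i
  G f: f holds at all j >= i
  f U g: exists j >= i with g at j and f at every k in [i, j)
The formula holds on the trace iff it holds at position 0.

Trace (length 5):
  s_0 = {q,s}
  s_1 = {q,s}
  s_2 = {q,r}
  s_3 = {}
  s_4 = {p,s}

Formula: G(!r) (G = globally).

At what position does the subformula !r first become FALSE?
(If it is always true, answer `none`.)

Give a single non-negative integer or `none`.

s_0={q,s}: !r=True r=False
s_1={q,s}: !r=True r=False
s_2={q,r}: !r=False r=True
s_3={}: !r=True r=False
s_4={p,s}: !r=True r=False
G(!r) holds globally = False
First violation at position 2.

Answer: 2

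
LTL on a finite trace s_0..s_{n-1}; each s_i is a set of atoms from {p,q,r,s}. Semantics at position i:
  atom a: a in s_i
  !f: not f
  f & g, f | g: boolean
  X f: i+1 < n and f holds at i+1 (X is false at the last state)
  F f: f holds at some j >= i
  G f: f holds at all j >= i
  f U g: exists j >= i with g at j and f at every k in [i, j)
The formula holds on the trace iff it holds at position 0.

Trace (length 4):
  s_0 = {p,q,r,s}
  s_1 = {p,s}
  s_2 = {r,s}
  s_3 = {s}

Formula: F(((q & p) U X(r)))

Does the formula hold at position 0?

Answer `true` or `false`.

s_0={p,q,r,s}: F(((q & p) U X(r)))=True ((q & p) U X(r))=True (q & p)=True q=True p=True X(r)=False r=True
s_1={p,s}: F(((q & p) U X(r)))=True ((q & p) U X(r))=True (q & p)=False q=False p=True X(r)=True r=False
s_2={r,s}: F(((q & p) U X(r)))=False ((q & p) U X(r))=False (q & p)=False q=False p=False X(r)=False r=True
s_3={s}: F(((q & p) U X(r)))=False ((q & p) U X(r))=False (q & p)=False q=False p=False X(r)=False r=False

Answer: true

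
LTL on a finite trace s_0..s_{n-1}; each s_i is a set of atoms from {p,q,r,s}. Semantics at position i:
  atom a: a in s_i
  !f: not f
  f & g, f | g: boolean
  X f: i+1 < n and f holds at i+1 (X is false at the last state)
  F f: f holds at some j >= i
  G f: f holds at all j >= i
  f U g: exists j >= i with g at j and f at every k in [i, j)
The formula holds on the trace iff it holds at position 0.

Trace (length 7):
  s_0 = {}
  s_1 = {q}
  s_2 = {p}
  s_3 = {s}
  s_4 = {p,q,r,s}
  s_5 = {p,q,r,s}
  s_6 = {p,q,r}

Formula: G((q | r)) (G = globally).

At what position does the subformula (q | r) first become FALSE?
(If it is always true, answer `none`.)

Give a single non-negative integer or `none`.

s_0={}: (q | r)=False q=False r=False
s_1={q}: (q | r)=True q=True r=False
s_2={p}: (q | r)=False q=False r=False
s_3={s}: (q | r)=False q=False r=False
s_4={p,q,r,s}: (q | r)=True q=True r=True
s_5={p,q,r,s}: (q | r)=True q=True r=True
s_6={p,q,r}: (q | r)=True q=True r=True
G((q | r)) holds globally = False
First violation at position 0.

Answer: 0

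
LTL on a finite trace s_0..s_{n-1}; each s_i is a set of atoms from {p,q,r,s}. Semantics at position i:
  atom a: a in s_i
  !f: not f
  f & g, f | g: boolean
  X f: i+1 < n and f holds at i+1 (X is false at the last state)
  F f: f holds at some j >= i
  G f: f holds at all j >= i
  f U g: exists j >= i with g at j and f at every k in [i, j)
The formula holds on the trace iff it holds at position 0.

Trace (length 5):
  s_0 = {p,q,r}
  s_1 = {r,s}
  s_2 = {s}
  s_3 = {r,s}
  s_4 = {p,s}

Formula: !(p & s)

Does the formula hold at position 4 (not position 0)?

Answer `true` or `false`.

s_0={p,q,r}: !(p & s)=True (p & s)=False p=True s=False
s_1={r,s}: !(p & s)=True (p & s)=False p=False s=True
s_2={s}: !(p & s)=True (p & s)=False p=False s=True
s_3={r,s}: !(p & s)=True (p & s)=False p=False s=True
s_4={p,s}: !(p & s)=False (p & s)=True p=True s=True
Evaluating at position 4: result = False

Answer: false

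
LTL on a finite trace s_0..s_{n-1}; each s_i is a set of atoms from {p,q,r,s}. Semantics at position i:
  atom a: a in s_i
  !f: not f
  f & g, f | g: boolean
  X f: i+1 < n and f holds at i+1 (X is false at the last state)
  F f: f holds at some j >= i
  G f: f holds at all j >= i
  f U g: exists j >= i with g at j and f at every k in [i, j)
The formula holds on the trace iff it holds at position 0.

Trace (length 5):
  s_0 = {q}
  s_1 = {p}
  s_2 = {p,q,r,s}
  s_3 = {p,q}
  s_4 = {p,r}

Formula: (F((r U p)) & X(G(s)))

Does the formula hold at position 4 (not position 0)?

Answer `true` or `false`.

Answer: false

Derivation:
s_0={q}: (F((r U p)) & X(G(s)))=False F((r U p))=True (r U p)=False r=False p=False X(G(s))=False G(s)=False s=False
s_1={p}: (F((r U p)) & X(G(s)))=False F((r U p))=True (r U p)=True r=False p=True X(G(s))=False G(s)=False s=False
s_2={p,q,r,s}: (F((r U p)) & X(G(s)))=False F((r U p))=True (r U p)=True r=True p=True X(G(s))=False G(s)=False s=True
s_3={p,q}: (F((r U p)) & X(G(s)))=False F((r U p))=True (r U p)=True r=False p=True X(G(s))=False G(s)=False s=False
s_4={p,r}: (F((r U p)) & X(G(s)))=False F((r U p))=True (r U p)=True r=True p=True X(G(s))=False G(s)=False s=False
Evaluating at position 4: result = False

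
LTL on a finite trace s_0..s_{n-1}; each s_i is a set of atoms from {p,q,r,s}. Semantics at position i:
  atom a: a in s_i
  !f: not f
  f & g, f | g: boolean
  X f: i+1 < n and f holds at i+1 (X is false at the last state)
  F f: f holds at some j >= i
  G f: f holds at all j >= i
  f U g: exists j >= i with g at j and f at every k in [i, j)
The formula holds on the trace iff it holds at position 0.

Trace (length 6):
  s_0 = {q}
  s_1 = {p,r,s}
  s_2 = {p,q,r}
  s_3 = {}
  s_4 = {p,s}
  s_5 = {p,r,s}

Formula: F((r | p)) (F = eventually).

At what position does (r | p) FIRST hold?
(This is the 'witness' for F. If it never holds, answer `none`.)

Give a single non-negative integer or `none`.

s_0={q}: (r | p)=False r=False p=False
s_1={p,r,s}: (r | p)=True r=True p=True
s_2={p,q,r}: (r | p)=True r=True p=True
s_3={}: (r | p)=False r=False p=False
s_4={p,s}: (r | p)=True r=False p=True
s_5={p,r,s}: (r | p)=True r=True p=True
F((r | p)) holds; first witness at position 1.

Answer: 1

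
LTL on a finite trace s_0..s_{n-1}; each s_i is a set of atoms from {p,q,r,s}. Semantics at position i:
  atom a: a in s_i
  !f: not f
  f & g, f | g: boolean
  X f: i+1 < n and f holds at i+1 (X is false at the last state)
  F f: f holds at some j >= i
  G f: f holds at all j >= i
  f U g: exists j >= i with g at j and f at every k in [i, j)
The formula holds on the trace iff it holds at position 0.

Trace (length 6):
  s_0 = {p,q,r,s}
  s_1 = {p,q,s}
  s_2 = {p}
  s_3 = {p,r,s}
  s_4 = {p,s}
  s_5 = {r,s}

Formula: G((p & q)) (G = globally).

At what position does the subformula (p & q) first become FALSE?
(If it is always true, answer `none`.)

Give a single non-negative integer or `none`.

Answer: 2

Derivation:
s_0={p,q,r,s}: (p & q)=True p=True q=True
s_1={p,q,s}: (p & q)=True p=True q=True
s_2={p}: (p & q)=False p=True q=False
s_3={p,r,s}: (p & q)=False p=True q=False
s_4={p,s}: (p & q)=False p=True q=False
s_5={r,s}: (p & q)=False p=False q=False
G((p & q)) holds globally = False
First violation at position 2.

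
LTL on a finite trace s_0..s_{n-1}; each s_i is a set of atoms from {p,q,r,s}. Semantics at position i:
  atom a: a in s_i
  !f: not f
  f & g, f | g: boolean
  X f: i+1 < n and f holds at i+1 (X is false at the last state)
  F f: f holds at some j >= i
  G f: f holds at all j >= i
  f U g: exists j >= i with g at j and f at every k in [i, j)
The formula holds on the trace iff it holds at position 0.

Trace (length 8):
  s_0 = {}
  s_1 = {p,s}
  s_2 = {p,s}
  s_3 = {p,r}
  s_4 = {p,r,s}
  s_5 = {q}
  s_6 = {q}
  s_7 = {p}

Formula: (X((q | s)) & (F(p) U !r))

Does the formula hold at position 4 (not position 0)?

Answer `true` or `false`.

s_0={}: (X((q | s)) & (F(p) U !r))=True X((q | s))=True (q | s)=False q=False s=False (F(p) U !r)=True F(p)=True p=False !r=True r=False
s_1={p,s}: (X((q | s)) & (F(p) U !r))=True X((q | s))=True (q | s)=True q=False s=True (F(p) U !r)=True F(p)=True p=True !r=True r=False
s_2={p,s}: (X((q | s)) & (F(p) U !r))=False X((q | s))=False (q | s)=True q=False s=True (F(p) U !r)=True F(p)=True p=True !r=True r=False
s_3={p,r}: (X((q | s)) & (F(p) U !r))=True X((q | s))=True (q | s)=False q=False s=False (F(p) U !r)=True F(p)=True p=True !r=False r=True
s_4={p,r,s}: (X((q | s)) & (F(p) U !r))=True X((q | s))=True (q | s)=True q=False s=True (F(p) U !r)=True F(p)=True p=True !r=False r=True
s_5={q}: (X((q | s)) & (F(p) U !r))=True X((q | s))=True (q | s)=True q=True s=False (F(p) U !r)=True F(p)=True p=False !r=True r=False
s_6={q}: (X((q | s)) & (F(p) U !r))=False X((q | s))=False (q | s)=True q=True s=False (F(p) U !r)=True F(p)=True p=False !r=True r=False
s_7={p}: (X((q | s)) & (F(p) U !r))=False X((q | s))=False (q | s)=False q=False s=False (F(p) U !r)=True F(p)=True p=True !r=True r=False
Evaluating at position 4: result = True

Answer: true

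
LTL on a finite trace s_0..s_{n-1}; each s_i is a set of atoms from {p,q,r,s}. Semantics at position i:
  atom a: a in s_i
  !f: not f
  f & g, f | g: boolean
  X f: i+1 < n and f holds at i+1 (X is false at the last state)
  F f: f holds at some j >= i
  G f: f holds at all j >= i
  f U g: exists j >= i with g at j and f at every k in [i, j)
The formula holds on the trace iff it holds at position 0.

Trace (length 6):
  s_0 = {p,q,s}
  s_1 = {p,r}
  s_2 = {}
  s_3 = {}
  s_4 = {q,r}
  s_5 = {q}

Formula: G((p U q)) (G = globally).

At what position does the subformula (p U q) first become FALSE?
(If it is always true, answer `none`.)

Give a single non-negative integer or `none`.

Answer: 1

Derivation:
s_0={p,q,s}: (p U q)=True p=True q=True
s_1={p,r}: (p U q)=False p=True q=False
s_2={}: (p U q)=False p=False q=False
s_3={}: (p U q)=False p=False q=False
s_4={q,r}: (p U q)=True p=False q=True
s_5={q}: (p U q)=True p=False q=True
G((p U q)) holds globally = False
First violation at position 1.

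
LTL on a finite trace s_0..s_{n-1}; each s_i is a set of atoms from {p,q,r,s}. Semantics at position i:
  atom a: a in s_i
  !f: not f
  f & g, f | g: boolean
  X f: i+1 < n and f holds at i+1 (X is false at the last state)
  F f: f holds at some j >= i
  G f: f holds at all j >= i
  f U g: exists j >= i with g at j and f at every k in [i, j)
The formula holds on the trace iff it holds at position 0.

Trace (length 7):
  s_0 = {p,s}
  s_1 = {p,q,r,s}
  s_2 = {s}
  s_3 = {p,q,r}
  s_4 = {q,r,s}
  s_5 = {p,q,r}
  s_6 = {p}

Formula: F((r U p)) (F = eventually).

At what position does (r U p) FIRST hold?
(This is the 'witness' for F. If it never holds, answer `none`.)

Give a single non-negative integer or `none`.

Answer: 0

Derivation:
s_0={p,s}: (r U p)=True r=False p=True
s_1={p,q,r,s}: (r U p)=True r=True p=True
s_2={s}: (r U p)=False r=False p=False
s_3={p,q,r}: (r U p)=True r=True p=True
s_4={q,r,s}: (r U p)=True r=True p=False
s_5={p,q,r}: (r U p)=True r=True p=True
s_6={p}: (r U p)=True r=False p=True
F((r U p)) holds; first witness at position 0.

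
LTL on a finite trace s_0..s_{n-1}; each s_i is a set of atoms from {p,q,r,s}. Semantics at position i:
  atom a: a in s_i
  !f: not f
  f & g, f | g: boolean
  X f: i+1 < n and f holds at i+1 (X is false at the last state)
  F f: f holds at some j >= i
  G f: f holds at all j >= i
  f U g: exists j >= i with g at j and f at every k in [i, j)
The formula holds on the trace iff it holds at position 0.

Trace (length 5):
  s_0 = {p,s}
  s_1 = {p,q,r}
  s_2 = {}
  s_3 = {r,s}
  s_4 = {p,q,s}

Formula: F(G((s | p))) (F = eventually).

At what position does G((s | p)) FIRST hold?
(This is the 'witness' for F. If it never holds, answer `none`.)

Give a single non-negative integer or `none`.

s_0={p,s}: G((s | p))=False (s | p)=True s=True p=True
s_1={p,q,r}: G((s | p))=False (s | p)=True s=False p=True
s_2={}: G((s | p))=False (s | p)=False s=False p=False
s_3={r,s}: G((s | p))=True (s | p)=True s=True p=False
s_4={p,q,s}: G((s | p))=True (s | p)=True s=True p=True
F(G((s | p))) holds; first witness at position 3.

Answer: 3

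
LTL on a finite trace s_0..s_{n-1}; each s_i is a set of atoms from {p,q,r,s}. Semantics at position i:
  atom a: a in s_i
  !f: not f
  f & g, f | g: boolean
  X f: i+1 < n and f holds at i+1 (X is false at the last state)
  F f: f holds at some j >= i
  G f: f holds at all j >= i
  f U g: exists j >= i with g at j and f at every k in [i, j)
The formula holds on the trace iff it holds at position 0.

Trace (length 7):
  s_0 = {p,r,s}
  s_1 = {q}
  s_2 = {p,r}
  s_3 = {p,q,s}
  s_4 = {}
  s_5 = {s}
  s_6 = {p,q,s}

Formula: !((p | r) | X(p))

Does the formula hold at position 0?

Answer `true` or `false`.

Answer: false

Derivation:
s_0={p,r,s}: !((p | r) | X(p))=False ((p | r) | X(p))=True (p | r)=True p=True r=True X(p)=False
s_1={q}: !((p | r) | X(p))=False ((p | r) | X(p))=True (p | r)=False p=False r=False X(p)=True
s_2={p,r}: !((p | r) | X(p))=False ((p | r) | X(p))=True (p | r)=True p=True r=True X(p)=True
s_3={p,q,s}: !((p | r) | X(p))=False ((p | r) | X(p))=True (p | r)=True p=True r=False X(p)=False
s_4={}: !((p | r) | X(p))=True ((p | r) | X(p))=False (p | r)=False p=False r=False X(p)=False
s_5={s}: !((p | r) | X(p))=False ((p | r) | X(p))=True (p | r)=False p=False r=False X(p)=True
s_6={p,q,s}: !((p | r) | X(p))=False ((p | r) | X(p))=True (p | r)=True p=True r=False X(p)=False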